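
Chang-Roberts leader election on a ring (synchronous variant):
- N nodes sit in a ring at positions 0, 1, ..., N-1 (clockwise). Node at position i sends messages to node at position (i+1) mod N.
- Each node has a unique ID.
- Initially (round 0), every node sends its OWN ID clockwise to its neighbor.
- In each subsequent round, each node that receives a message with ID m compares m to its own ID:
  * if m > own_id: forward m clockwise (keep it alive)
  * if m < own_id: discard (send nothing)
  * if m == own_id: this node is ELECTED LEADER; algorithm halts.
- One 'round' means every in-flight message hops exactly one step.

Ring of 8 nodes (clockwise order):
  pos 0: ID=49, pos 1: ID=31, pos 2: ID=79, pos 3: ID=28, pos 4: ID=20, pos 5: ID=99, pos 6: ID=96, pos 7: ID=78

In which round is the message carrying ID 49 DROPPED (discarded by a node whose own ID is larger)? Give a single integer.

Round 1: pos1(id31) recv 49: fwd; pos2(id79) recv 31: drop; pos3(id28) recv 79: fwd; pos4(id20) recv 28: fwd; pos5(id99) recv 20: drop; pos6(id96) recv 99: fwd; pos7(id78) recv 96: fwd; pos0(id49) recv 78: fwd
Round 2: pos2(id79) recv 49: drop; pos4(id20) recv 79: fwd; pos5(id99) recv 28: drop; pos7(id78) recv 99: fwd; pos0(id49) recv 96: fwd; pos1(id31) recv 78: fwd
Round 3: pos5(id99) recv 79: drop; pos0(id49) recv 99: fwd; pos1(id31) recv 96: fwd; pos2(id79) recv 78: drop
Round 4: pos1(id31) recv 99: fwd; pos2(id79) recv 96: fwd
Round 5: pos2(id79) recv 99: fwd; pos3(id28) recv 96: fwd
Round 6: pos3(id28) recv 99: fwd; pos4(id20) recv 96: fwd
Round 7: pos4(id20) recv 99: fwd; pos5(id99) recv 96: drop
Round 8: pos5(id99) recv 99: ELECTED
Message ID 49 originates at pos 0; dropped at pos 2 in round 2

Answer: 2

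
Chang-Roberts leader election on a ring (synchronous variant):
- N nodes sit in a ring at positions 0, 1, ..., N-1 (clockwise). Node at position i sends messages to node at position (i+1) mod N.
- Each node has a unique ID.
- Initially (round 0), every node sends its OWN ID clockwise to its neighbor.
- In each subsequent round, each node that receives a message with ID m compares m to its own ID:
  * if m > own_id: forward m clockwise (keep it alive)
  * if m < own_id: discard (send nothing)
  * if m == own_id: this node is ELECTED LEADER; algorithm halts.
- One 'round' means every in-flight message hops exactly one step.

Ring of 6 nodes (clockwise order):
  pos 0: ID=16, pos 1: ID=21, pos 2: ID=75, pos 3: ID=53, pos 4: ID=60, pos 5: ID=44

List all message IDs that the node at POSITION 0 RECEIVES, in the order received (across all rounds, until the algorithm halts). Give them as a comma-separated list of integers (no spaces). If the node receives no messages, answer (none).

Answer: 44,60,75

Derivation:
Round 1: pos1(id21) recv 16: drop; pos2(id75) recv 21: drop; pos3(id53) recv 75: fwd; pos4(id60) recv 53: drop; pos5(id44) recv 60: fwd; pos0(id16) recv 44: fwd
Round 2: pos4(id60) recv 75: fwd; pos0(id16) recv 60: fwd; pos1(id21) recv 44: fwd
Round 3: pos5(id44) recv 75: fwd; pos1(id21) recv 60: fwd; pos2(id75) recv 44: drop
Round 4: pos0(id16) recv 75: fwd; pos2(id75) recv 60: drop
Round 5: pos1(id21) recv 75: fwd
Round 6: pos2(id75) recv 75: ELECTED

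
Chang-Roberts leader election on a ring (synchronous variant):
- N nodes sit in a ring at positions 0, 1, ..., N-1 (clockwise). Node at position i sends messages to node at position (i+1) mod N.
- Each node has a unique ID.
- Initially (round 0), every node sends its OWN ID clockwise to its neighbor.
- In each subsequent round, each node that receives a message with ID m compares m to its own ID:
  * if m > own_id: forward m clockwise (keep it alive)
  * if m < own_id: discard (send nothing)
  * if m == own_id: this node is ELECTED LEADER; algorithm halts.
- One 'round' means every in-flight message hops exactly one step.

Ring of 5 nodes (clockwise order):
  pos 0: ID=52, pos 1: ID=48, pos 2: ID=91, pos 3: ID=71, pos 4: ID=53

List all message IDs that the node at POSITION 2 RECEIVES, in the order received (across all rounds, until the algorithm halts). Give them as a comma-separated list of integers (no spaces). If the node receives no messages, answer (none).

Answer: 48,52,53,71,91

Derivation:
Round 1: pos1(id48) recv 52: fwd; pos2(id91) recv 48: drop; pos3(id71) recv 91: fwd; pos4(id53) recv 71: fwd; pos0(id52) recv 53: fwd
Round 2: pos2(id91) recv 52: drop; pos4(id53) recv 91: fwd; pos0(id52) recv 71: fwd; pos1(id48) recv 53: fwd
Round 3: pos0(id52) recv 91: fwd; pos1(id48) recv 71: fwd; pos2(id91) recv 53: drop
Round 4: pos1(id48) recv 91: fwd; pos2(id91) recv 71: drop
Round 5: pos2(id91) recv 91: ELECTED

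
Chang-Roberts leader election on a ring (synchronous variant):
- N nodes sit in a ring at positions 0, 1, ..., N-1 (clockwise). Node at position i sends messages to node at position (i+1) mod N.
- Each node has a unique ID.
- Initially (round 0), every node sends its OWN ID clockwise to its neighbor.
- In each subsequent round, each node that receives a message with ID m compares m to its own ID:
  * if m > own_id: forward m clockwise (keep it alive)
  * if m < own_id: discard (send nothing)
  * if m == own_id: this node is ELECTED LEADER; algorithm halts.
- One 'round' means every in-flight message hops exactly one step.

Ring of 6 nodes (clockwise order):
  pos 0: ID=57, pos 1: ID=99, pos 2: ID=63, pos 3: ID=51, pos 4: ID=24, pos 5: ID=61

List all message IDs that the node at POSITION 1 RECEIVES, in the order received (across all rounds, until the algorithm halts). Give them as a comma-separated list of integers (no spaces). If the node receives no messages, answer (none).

Answer: 57,61,63,99

Derivation:
Round 1: pos1(id99) recv 57: drop; pos2(id63) recv 99: fwd; pos3(id51) recv 63: fwd; pos4(id24) recv 51: fwd; pos5(id61) recv 24: drop; pos0(id57) recv 61: fwd
Round 2: pos3(id51) recv 99: fwd; pos4(id24) recv 63: fwd; pos5(id61) recv 51: drop; pos1(id99) recv 61: drop
Round 3: pos4(id24) recv 99: fwd; pos5(id61) recv 63: fwd
Round 4: pos5(id61) recv 99: fwd; pos0(id57) recv 63: fwd
Round 5: pos0(id57) recv 99: fwd; pos1(id99) recv 63: drop
Round 6: pos1(id99) recv 99: ELECTED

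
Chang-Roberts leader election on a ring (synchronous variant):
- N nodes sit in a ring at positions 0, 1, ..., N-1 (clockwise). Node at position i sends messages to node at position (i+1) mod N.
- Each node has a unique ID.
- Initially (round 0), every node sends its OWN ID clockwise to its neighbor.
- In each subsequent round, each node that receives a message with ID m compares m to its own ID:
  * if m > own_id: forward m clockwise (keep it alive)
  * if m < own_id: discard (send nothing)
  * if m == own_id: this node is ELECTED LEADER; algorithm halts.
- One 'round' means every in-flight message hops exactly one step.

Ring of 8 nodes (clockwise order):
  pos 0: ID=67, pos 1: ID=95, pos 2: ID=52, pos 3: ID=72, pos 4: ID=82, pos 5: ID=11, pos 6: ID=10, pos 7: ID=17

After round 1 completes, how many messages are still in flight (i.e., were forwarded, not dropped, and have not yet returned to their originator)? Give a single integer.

Answer: 3

Derivation:
Round 1: pos1(id95) recv 67: drop; pos2(id52) recv 95: fwd; pos3(id72) recv 52: drop; pos4(id82) recv 72: drop; pos5(id11) recv 82: fwd; pos6(id10) recv 11: fwd; pos7(id17) recv 10: drop; pos0(id67) recv 17: drop
After round 1: 3 messages still in flight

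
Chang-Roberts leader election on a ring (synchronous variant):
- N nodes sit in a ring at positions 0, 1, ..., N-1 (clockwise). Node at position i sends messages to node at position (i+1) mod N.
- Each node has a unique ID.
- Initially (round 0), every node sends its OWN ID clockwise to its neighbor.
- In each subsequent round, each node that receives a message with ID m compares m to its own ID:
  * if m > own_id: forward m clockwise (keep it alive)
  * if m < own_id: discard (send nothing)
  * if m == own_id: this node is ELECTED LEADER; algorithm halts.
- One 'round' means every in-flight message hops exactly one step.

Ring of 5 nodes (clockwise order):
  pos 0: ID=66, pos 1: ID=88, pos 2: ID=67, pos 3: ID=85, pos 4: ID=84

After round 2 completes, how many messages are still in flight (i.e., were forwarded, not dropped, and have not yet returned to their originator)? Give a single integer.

Round 1: pos1(id88) recv 66: drop; pos2(id67) recv 88: fwd; pos3(id85) recv 67: drop; pos4(id84) recv 85: fwd; pos0(id66) recv 84: fwd
Round 2: pos3(id85) recv 88: fwd; pos0(id66) recv 85: fwd; pos1(id88) recv 84: drop
After round 2: 2 messages still in flight

Answer: 2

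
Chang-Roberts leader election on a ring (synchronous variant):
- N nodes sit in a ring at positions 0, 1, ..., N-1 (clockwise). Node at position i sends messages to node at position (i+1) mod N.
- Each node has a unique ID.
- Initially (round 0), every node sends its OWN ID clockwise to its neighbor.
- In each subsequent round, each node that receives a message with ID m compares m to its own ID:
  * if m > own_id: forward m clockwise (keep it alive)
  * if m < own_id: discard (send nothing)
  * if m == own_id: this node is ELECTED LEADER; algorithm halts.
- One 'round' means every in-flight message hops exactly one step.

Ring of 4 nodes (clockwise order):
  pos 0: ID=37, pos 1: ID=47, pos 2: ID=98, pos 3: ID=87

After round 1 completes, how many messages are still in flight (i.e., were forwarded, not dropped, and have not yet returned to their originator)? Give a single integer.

Answer: 2

Derivation:
Round 1: pos1(id47) recv 37: drop; pos2(id98) recv 47: drop; pos3(id87) recv 98: fwd; pos0(id37) recv 87: fwd
After round 1: 2 messages still in flight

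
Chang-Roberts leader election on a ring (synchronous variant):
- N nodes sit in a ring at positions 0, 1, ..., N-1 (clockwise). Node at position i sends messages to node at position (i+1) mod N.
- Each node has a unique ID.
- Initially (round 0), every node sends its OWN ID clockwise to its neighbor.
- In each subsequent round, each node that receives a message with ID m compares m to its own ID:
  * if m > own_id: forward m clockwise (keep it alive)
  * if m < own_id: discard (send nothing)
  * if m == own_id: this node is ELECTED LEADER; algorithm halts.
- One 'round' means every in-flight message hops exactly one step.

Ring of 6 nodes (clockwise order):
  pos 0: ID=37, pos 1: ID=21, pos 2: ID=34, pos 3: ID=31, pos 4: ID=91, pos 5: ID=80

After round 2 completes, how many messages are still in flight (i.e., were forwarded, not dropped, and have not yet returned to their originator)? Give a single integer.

Round 1: pos1(id21) recv 37: fwd; pos2(id34) recv 21: drop; pos3(id31) recv 34: fwd; pos4(id91) recv 31: drop; pos5(id80) recv 91: fwd; pos0(id37) recv 80: fwd
Round 2: pos2(id34) recv 37: fwd; pos4(id91) recv 34: drop; pos0(id37) recv 91: fwd; pos1(id21) recv 80: fwd
After round 2: 3 messages still in flight

Answer: 3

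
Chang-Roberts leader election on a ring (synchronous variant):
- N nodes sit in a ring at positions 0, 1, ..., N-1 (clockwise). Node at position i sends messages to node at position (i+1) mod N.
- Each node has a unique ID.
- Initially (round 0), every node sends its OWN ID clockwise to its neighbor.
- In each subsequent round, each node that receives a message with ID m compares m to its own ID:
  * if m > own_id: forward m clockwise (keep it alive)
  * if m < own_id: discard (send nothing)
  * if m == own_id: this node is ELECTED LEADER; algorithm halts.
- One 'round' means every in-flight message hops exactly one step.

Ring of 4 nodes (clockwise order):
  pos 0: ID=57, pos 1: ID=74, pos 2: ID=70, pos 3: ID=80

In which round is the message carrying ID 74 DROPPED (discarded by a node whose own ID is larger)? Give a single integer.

Round 1: pos1(id74) recv 57: drop; pos2(id70) recv 74: fwd; pos3(id80) recv 70: drop; pos0(id57) recv 80: fwd
Round 2: pos3(id80) recv 74: drop; pos1(id74) recv 80: fwd
Round 3: pos2(id70) recv 80: fwd
Round 4: pos3(id80) recv 80: ELECTED
Message ID 74 originates at pos 1; dropped at pos 3 in round 2

Answer: 2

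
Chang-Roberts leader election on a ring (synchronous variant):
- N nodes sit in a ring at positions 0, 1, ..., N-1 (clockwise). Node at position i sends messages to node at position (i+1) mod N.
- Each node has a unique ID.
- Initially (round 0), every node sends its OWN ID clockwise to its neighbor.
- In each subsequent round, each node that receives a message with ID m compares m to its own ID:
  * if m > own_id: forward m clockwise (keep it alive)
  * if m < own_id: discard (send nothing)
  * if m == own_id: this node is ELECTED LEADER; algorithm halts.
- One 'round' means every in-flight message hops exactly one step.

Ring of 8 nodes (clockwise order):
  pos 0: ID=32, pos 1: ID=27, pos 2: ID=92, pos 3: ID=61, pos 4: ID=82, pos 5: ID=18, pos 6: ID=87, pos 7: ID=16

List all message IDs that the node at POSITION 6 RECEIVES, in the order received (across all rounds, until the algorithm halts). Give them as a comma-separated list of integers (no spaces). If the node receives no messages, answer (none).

Answer: 18,82,92

Derivation:
Round 1: pos1(id27) recv 32: fwd; pos2(id92) recv 27: drop; pos3(id61) recv 92: fwd; pos4(id82) recv 61: drop; pos5(id18) recv 82: fwd; pos6(id87) recv 18: drop; pos7(id16) recv 87: fwd; pos0(id32) recv 16: drop
Round 2: pos2(id92) recv 32: drop; pos4(id82) recv 92: fwd; pos6(id87) recv 82: drop; pos0(id32) recv 87: fwd
Round 3: pos5(id18) recv 92: fwd; pos1(id27) recv 87: fwd
Round 4: pos6(id87) recv 92: fwd; pos2(id92) recv 87: drop
Round 5: pos7(id16) recv 92: fwd
Round 6: pos0(id32) recv 92: fwd
Round 7: pos1(id27) recv 92: fwd
Round 8: pos2(id92) recv 92: ELECTED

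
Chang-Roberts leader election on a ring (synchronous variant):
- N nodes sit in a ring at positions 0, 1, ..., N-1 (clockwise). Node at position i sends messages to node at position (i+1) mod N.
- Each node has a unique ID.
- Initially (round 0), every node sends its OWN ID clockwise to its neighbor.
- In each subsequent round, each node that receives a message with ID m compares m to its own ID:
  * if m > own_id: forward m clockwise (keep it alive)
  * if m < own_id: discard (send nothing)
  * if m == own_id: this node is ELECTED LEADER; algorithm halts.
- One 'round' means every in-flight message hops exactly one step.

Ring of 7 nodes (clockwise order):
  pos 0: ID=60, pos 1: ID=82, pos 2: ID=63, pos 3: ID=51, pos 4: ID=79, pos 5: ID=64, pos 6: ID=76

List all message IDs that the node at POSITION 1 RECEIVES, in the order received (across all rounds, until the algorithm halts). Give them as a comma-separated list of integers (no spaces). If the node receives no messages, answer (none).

Answer: 60,76,79,82

Derivation:
Round 1: pos1(id82) recv 60: drop; pos2(id63) recv 82: fwd; pos3(id51) recv 63: fwd; pos4(id79) recv 51: drop; pos5(id64) recv 79: fwd; pos6(id76) recv 64: drop; pos0(id60) recv 76: fwd
Round 2: pos3(id51) recv 82: fwd; pos4(id79) recv 63: drop; pos6(id76) recv 79: fwd; pos1(id82) recv 76: drop
Round 3: pos4(id79) recv 82: fwd; pos0(id60) recv 79: fwd
Round 4: pos5(id64) recv 82: fwd; pos1(id82) recv 79: drop
Round 5: pos6(id76) recv 82: fwd
Round 6: pos0(id60) recv 82: fwd
Round 7: pos1(id82) recv 82: ELECTED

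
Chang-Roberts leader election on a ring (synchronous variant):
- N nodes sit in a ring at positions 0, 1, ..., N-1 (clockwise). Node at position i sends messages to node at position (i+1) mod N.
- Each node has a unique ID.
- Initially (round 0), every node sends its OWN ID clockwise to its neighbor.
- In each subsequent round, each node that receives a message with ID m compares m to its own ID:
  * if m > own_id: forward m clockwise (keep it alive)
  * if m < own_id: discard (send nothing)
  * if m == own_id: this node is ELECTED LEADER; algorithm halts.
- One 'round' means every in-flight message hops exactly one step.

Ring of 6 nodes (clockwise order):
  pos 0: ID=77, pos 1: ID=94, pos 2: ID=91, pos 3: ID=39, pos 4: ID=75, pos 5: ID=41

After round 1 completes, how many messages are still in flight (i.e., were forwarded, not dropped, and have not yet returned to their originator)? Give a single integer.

Answer: 3

Derivation:
Round 1: pos1(id94) recv 77: drop; pos2(id91) recv 94: fwd; pos3(id39) recv 91: fwd; pos4(id75) recv 39: drop; pos5(id41) recv 75: fwd; pos0(id77) recv 41: drop
After round 1: 3 messages still in flight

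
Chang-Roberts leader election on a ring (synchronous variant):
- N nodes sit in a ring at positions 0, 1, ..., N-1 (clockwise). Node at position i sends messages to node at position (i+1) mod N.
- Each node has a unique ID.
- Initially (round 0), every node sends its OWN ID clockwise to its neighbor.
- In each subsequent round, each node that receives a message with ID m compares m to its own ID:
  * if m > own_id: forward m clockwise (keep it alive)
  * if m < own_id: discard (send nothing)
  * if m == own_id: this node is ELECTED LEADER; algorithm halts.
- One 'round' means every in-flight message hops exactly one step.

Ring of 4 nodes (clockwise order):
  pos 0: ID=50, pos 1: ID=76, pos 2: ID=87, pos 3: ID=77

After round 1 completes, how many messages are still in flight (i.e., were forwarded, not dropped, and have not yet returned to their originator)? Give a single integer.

Answer: 2

Derivation:
Round 1: pos1(id76) recv 50: drop; pos2(id87) recv 76: drop; pos3(id77) recv 87: fwd; pos0(id50) recv 77: fwd
After round 1: 2 messages still in flight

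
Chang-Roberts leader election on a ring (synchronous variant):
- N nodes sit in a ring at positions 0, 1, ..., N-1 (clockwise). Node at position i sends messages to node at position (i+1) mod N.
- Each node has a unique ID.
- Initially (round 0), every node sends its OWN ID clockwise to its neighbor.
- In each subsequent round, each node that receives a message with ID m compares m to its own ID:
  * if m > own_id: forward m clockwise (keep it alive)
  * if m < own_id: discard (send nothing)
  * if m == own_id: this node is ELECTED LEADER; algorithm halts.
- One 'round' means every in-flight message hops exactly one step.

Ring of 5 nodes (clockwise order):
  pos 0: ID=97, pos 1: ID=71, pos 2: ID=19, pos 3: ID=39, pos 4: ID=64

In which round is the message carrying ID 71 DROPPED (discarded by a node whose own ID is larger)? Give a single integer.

Answer: 4

Derivation:
Round 1: pos1(id71) recv 97: fwd; pos2(id19) recv 71: fwd; pos3(id39) recv 19: drop; pos4(id64) recv 39: drop; pos0(id97) recv 64: drop
Round 2: pos2(id19) recv 97: fwd; pos3(id39) recv 71: fwd
Round 3: pos3(id39) recv 97: fwd; pos4(id64) recv 71: fwd
Round 4: pos4(id64) recv 97: fwd; pos0(id97) recv 71: drop
Round 5: pos0(id97) recv 97: ELECTED
Message ID 71 originates at pos 1; dropped at pos 0 in round 4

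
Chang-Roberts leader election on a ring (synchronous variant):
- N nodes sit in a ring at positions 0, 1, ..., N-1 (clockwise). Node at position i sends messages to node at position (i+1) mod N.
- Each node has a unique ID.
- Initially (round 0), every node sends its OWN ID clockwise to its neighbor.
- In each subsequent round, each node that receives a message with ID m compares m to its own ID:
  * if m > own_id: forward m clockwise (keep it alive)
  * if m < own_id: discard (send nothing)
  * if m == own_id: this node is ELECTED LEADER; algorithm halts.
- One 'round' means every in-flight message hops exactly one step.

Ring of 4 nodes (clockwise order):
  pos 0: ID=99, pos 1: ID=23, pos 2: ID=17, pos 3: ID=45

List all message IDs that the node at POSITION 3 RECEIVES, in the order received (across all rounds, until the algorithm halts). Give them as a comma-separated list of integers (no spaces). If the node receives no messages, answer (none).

Round 1: pos1(id23) recv 99: fwd; pos2(id17) recv 23: fwd; pos3(id45) recv 17: drop; pos0(id99) recv 45: drop
Round 2: pos2(id17) recv 99: fwd; pos3(id45) recv 23: drop
Round 3: pos3(id45) recv 99: fwd
Round 4: pos0(id99) recv 99: ELECTED

Answer: 17,23,99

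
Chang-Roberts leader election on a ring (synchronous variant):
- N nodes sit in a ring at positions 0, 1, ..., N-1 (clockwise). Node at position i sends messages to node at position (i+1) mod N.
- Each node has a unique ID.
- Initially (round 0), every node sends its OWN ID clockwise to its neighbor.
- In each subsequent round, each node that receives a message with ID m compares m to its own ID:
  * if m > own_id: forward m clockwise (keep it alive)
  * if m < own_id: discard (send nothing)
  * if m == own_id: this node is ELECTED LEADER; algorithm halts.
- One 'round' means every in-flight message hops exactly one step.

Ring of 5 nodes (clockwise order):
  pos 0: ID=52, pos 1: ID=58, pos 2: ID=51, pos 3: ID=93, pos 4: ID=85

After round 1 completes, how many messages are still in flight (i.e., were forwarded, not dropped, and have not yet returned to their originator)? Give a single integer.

Answer: 3

Derivation:
Round 1: pos1(id58) recv 52: drop; pos2(id51) recv 58: fwd; pos3(id93) recv 51: drop; pos4(id85) recv 93: fwd; pos0(id52) recv 85: fwd
After round 1: 3 messages still in flight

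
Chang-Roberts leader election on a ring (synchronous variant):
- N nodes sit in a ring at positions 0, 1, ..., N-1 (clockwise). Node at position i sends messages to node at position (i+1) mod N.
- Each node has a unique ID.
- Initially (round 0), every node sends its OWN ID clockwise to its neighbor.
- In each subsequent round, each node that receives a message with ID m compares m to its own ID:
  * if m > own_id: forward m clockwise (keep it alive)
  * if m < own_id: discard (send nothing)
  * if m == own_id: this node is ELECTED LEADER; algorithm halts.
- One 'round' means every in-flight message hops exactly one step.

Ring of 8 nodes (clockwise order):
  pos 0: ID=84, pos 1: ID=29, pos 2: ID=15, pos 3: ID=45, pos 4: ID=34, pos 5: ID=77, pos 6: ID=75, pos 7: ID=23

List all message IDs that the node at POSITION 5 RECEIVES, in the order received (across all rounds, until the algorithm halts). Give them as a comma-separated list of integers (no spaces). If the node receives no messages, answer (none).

Answer: 34,45,84

Derivation:
Round 1: pos1(id29) recv 84: fwd; pos2(id15) recv 29: fwd; pos3(id45) recv 15: drop; pos4(id34) recv 45: fwd; pos5(id77) recv 34: drop; pos6(id75) recv 77: fwd; pos7(id23) recv 75: fwd; pos0(id84) recv 23: drop
Round 2: pos2(id15) recv 84: fwd; pos3(id45) recv 29: drop; pos5(id77) recv 45: drop; pos7(id23) recv 77: fwd; pos0(id84) recv 75: drop
Round 3: pos3(id45) recv 84: fwd; pos0(id84) recv 77: drop
Round 4: pos4(id34) recv 84: fwd
Round 5: pos5(id77) recv 84: fwd
Round 6: pos6(id75) recv 84: fwd
Round 7: pos7(id23) recv 84: fwd
Round 8: pos0(id84) recv 84: ELECTED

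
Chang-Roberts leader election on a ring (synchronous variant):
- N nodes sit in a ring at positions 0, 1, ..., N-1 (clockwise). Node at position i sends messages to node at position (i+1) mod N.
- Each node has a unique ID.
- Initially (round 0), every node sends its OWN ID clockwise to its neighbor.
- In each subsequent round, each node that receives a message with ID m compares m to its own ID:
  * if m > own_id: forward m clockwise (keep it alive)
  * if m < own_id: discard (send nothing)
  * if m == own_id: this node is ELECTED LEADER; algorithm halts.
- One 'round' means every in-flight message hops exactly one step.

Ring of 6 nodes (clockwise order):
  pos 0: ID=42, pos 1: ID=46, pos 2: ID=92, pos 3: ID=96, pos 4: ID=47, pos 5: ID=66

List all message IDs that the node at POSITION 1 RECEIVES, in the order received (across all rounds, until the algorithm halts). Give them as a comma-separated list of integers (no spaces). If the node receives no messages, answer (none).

Answer: 42,66,96

Derivation:
Round 1: pos1(id46) recv 42: drop; pos2(id92) recv 46: drop; pos3(id96) recv 92: drop; pos4(id47) recv 96: fwd; pos5(id66) recv 47: drop; pos0(id42) recv 66: fwd
Round 2: pos5(id66) recv 96: fwd; pos1(id46) recv 66: fwd
Round 3: pos0(id42) recv 96: fwd; pos2(id92) recv 66: drop
Round 4: pos1(id46) recv 96: fwd
Round 5: pos2(id92) recv 96: fwd
Round 6: pos3(id96) recv 96: ELECTED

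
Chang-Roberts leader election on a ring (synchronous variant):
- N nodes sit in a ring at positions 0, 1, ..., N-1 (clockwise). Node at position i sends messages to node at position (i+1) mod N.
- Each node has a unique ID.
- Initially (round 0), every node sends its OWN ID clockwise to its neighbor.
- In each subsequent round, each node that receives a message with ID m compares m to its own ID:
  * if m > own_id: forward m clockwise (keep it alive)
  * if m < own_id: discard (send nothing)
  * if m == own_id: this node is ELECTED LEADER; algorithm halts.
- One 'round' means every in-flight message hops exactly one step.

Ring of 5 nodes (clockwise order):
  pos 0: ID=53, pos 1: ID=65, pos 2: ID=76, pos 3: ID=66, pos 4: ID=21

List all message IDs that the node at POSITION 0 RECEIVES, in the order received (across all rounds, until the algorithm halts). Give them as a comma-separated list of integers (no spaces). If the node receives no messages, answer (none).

Round 1: pos1(id65) recv 53: drop; pos2(id76) recv 65: drop; pos3(id66) recv 76: fwd; pos4(id21) recv 66: fwd; pos0(id53) recv 21: drop
Round 2: pos4(id21) recv 76: fwd; pos0(id53) recv 66: fwd
Round 3: pos0(id53) recv 76: fwd; pos1(id65) recv 66: fwd
Round 4: pos1(id65) recv 76: fwd; pos2(id76) recv 66: drop
Round 5: pos2(id76) recv 76: ELECTED

Answer: 21,66,76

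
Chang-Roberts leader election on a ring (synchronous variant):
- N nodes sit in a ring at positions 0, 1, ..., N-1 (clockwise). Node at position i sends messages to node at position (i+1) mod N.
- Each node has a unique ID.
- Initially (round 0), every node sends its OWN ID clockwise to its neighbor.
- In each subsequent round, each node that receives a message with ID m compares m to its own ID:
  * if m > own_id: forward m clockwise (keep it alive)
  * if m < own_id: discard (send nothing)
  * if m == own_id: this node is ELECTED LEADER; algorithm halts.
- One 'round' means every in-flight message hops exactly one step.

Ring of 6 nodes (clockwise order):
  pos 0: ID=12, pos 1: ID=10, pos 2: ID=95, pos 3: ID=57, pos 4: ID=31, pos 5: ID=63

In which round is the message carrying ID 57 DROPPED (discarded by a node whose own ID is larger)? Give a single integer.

Answer: 2

Derivation:
Round 1: pos1(id10) recv 12: fwd; pos2(id95) recv 10: drop; pos3(id57) recv 95: fwd; pos4(id31) recv 57: fwd; pos5(id63) recv 31: drop; pos0(id12) recv 63: fwd
Round 2: pos2(id95) recv 12: drop; pos4(id31) recv 95: fwd; pos5(id63) recv 57: drop; pos1(id10) recv 63: fwd
Round 3: pos5(id63) recv 95: fwd; pos2(id95) recv 63: drop
Round 4: pos0(id12) recv 95: fwd
Round 5: pos1(id10) recv 95: fwd
Round 6: pos2(id95) recv 95: ELECTED
Message ID 57 originates at pos 3; dropped at pos 5 in round 2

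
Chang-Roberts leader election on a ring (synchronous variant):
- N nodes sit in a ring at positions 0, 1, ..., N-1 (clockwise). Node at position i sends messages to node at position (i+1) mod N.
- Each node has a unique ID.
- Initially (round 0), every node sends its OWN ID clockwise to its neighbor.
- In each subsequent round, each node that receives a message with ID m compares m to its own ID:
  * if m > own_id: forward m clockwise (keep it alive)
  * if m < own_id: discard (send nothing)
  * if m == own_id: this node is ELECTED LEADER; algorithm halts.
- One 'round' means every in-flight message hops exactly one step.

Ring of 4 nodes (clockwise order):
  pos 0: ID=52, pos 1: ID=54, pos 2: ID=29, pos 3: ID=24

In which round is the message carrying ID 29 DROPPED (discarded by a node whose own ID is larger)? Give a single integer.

Answer: 2

Derivation:
Round 1: pos1(id54) recv 52: drop; pos2(id29) recv 54: fwd; pos3(id24) recv 29: fwd; pos0(id52) recv 24: drop
Round 2: pos3(id24) recv 54: fwd; pos0(id52) recv 29: drop
Round 3: pos0(id52) recv 54: fwd
Round 4: pos1(id54) recv 54: ELECTED
Message ID 29 originates at pos 2; dropped at pos 0 in round 2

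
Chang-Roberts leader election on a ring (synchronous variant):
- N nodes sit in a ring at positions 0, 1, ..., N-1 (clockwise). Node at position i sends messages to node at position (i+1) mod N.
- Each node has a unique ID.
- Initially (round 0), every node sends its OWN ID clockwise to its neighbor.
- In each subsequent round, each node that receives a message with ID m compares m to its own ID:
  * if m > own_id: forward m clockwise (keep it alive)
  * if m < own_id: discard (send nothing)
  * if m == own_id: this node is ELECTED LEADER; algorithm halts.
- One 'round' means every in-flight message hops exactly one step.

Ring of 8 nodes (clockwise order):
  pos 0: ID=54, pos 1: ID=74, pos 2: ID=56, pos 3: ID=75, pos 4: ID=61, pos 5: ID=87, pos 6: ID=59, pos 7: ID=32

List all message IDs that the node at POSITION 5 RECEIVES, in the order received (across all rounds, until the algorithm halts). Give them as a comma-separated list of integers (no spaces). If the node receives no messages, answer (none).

Round 1: pos1(id74) recv 54: drop; pos2(id56) recv 74: fwd; pos3(id75) recv 56: drop; pos4(id61) recv 75: fwd; pos5(id87) recv 61: drop; pos6(id59) recv 87: fwd; pos7(id32) recv 59: fwd; pos0(id54) recv 32: drop
Round 2: pos3(id75) recv 74: drop; pos5(id87) recv 75: drop; pos7(id32) recv 87: fwd; pos0(id54) recv 59: fwd
Round 3: pos0(id54) recv 87: fwd; pos1(id74) recv 59: drop
Round 4: pos1(id74) recv 87: fwd
Round 5: pos2(id56) recv 87: fwd
Round 6: pos3(id75) recv 87: fwd
Round 7: pos4(id61) recv 87: fwd
Round 8: pos5(id87) recv 87: ELECTED

Answer: 61,75,87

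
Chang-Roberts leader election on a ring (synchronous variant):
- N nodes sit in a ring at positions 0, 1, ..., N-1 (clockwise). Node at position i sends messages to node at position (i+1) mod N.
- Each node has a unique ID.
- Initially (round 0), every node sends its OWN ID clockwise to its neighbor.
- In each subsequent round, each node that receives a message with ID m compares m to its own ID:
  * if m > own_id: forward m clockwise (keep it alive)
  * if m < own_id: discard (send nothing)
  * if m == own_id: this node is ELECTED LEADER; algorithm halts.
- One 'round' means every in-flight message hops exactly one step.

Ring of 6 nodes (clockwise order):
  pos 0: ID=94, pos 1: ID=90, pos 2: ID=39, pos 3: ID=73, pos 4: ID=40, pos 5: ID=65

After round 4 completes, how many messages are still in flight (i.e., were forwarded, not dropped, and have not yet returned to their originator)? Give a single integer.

Answer: 2

Derivation:
Round 1: pos1(id90) recv 94: fwd; pos2(id39) recv 90: fwd; pos3(id73) recv 39: drop; pos4(id40) recv 73: fwd; pos5(id65) recv 40: drop; pos0(id94) recv 65: drop
Round 2: pos2(id39) recv 94: fwd; pos3(id73) recv 90: fwd; pos5(id65) recv 73: fwd
Round 3: pos3(id73) recv 94: fwd; pos4(id40) recv 90: fwd; pos0(id94) recv 73: drop
Round 4: pos4(id40) recv 94: fwd; pos5(id65) recv 90: fwd
After round 4: 2 messages still in flight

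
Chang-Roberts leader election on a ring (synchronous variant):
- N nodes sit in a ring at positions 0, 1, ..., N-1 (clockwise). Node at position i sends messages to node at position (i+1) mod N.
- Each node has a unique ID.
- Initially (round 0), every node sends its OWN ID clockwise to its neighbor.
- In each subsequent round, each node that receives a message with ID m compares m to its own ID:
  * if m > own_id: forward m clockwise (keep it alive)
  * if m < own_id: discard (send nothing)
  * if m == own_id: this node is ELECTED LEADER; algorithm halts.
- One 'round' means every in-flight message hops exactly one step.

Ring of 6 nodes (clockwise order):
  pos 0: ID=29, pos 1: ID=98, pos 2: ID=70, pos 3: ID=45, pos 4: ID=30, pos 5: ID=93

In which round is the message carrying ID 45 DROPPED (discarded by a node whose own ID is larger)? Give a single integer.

Round 1: pos1(id98) recv 29: drop; pos2(id70) recv 98: fwd; pos3(id45) recv 70: fwd; pos4(id30) recv 45: fwd; pos5(id93) recv 30: drop; pos0(id29) recv 93: fwd
Round 2: pos3(id45) recv 98: fwd; pos4(id30) recv 70: fwd; pos5(id93) recv 45: drop; pos1(id98) recv 93: drop
Round 3: pos4(id30) recv 98: fwd; pos5(id93) recv 70: drop
Round 4: pos5(id93) recv 98: fwd
Round 5: pos0(id29) recv 98: fwd
Round 6: pos1(id98) recv 98: ELECTED
Message ID 45 originates at pos 3; dropped at pos 5 in round 2

Answer: 2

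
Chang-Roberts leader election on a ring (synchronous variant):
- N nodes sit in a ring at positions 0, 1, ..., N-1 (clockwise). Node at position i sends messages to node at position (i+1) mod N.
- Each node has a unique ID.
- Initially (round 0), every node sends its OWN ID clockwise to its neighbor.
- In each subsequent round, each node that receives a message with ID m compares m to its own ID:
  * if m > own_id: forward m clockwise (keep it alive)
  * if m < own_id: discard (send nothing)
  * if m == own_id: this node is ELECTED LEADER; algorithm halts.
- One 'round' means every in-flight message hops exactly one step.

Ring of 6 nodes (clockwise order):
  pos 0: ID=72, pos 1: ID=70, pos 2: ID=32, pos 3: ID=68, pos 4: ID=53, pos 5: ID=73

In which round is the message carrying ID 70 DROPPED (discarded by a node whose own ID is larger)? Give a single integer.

Round 1: pos1(id70) recv 72: fwd; pos2(id32) recv 70: fwd; pos3(id68) recv 32: drop; pos4(id53) recv 68: fwd; pos5(id73) recv 53: drop; pos0(id72) recv 73: fwd
Round 2: pos2(id32) recv 72: fwd; pos3(id68) recv 70: fwd; pos5(id73) recv 68: drop; pos1(id70) recv 73: fwd
Round 3: pos3(id68) recv 72: fwd; pos4(id53) recv 70: fwd; pos2(id32) recv 73: fwd
Round 4: pos4(id53) recv 72: fwd; pos5(id73) recv 70: drop; pos3(id68) recv 73: fwd
Round 5: pos5(id73) recv 72: drop; pos4(id53) recv 73: fwd
Round 6: pos5(id73) recv 73: ELECTED
Message ID 70 originates at pos 1; dropped at pos 5 in round 4

Answer: 4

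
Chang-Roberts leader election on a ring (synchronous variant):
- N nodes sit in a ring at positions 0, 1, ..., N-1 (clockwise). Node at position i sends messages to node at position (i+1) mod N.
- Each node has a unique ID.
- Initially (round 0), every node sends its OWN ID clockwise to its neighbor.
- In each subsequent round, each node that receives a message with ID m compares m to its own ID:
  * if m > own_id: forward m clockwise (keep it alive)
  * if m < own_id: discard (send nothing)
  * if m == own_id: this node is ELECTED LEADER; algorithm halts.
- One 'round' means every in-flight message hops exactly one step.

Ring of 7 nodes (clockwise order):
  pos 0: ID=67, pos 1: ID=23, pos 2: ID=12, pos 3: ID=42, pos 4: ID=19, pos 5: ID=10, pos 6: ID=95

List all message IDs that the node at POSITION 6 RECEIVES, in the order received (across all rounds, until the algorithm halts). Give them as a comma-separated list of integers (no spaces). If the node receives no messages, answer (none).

Answer: 10,19,42,67,95

Derivation:
Round 1: pos1(id23) recv 67: fwd; pos2(id12) recv 23: fwd; pos3(id42) recv 12: drop; pos4(id19) recv 42: fwd; pos5(id10) recv 19: fwd; pos6(id95) recv 10: drop; pos0(id67) recv 95: fwd
Round 2: pos2(id12) recv 67: fwd; pos3(id42) recv 23: drop; pos5(id10) recv 42: fwd; pos6(id95) recv 19: drop; pos1(id23) recv 95: fwd
Round 3: pos3(id42) recv 67: fwd; pos6(id95) recv 42: drop; pos2(id12) recv 95: fwd
Round 4: pos4(id19) recv 67: fwd; pos3(id42) recv 95: fwd
Round 5: pos5(id10) recv 67: fwd; pos4(id19) recv 95: fwd
Round 6: pos6(id95) recv 67: drop; pos5(id10) recv 95: fwd
Round 7: pos6(id95) recv 95: ELECTED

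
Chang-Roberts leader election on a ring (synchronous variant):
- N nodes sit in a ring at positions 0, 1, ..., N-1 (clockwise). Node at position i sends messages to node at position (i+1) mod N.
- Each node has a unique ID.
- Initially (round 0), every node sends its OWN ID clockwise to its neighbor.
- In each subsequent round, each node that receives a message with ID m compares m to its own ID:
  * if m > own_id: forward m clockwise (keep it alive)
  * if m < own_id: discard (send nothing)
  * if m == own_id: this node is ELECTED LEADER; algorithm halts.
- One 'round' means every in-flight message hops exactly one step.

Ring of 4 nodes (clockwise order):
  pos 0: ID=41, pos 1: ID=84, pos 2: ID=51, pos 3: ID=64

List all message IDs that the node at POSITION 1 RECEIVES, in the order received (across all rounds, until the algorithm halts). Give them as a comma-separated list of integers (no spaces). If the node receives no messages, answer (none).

Round 1: pos1(id84) recv 41: drop; pos2(id51) recv 84: fwd; pos3(id64) recv 51: drop; pos0(id41) recv 64: fwd
Round 2: pos3(id64) recv 84: fwd; pos1(id84) recv 64: drop
Round 3: pos0(id41) recv 84: fwd
Round 4: pos1(id84) recv 84: ELECTED

Answer: 41,64,84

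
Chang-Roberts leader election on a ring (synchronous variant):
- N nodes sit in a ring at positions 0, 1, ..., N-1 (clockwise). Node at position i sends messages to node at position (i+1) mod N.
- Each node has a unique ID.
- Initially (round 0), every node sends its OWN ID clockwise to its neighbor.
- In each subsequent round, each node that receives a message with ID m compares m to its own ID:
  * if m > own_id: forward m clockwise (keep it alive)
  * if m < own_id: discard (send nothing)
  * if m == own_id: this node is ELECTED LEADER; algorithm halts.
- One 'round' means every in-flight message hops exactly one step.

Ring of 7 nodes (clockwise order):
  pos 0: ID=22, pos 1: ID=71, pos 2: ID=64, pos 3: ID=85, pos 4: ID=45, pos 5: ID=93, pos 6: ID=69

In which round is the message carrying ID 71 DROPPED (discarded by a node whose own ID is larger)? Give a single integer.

Round 1: pos1(id71) recv 22: drop; pos2(id64) recv 71: fwd; pos3(id85) recv 64: drop; pos4(id45) recv 85: fwd; pos5(id93) recv 45: drop; pos6(id69) recv 93: fwd; pos0(id22) recv 69: fwd
Round 2: pos3(id85) recv 71: drop; pos5(id93) recv 85: drop; pos0(id22) recv 93: fwd; pos1(id71) recv 69: drop
Round 3: pos1(id71) recv 93: fwd
Round 4: pos2(id64) recv 93: fwd
Round 5: pos3(id85) recv 93: fwd
Round 6: pos4(id45) recv 93: fwd
Round 7: pos5(id93) recv 93: ELECTED
Message ID 71 originates at pos 1; dropped at pos 3 in round 2

Answer: 2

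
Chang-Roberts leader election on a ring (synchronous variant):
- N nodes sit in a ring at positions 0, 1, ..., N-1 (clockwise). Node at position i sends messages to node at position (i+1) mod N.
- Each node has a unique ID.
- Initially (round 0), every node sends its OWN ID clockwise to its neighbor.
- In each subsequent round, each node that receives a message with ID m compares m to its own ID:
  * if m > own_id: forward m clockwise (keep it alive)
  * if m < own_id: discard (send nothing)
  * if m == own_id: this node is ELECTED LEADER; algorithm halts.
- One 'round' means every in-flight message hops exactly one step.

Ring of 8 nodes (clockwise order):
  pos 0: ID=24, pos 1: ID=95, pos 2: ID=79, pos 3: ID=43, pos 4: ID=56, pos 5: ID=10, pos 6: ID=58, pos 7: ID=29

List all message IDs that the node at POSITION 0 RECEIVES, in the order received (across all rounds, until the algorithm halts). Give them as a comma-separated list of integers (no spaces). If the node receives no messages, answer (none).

Answer: 29,58,79,95

Derivation:
Round 1: pos1(id95) recv 24: drop; pos2(id79) recv 95: fwd; pos3(id43) recv 79: fwd; pos4(id56) recv 43: drop; pos5(id10) recv 56: fwd; pos6(id58) recv 10: drop; pos7(id29) recv 58: fwd; pos0(id24) recv 29: fwd
Round 2: pos3(id43) recv 95: fwd; pos4(id56) recv 79: fwd; pos6(id58) recv 56: drop; pos0(id24) recv 58: fwd; pos1(id95) recv 29: drop
Round 3: pos4(id56) recv 95: fwd; pos5(id10) recv 79: fwd; pos1(id95) recv 58: drop
Round 4: pos5(id10) recv 95: fwd; pos6(id58) recv 79: fwd
Round 5: pos6(id58) recv 95: fwd; pos7(id29) recv 79: fwd
Round 6: pos7(id29) recv 95: fwd; pos0(id24) recv 79: fwd
Round 7: pos0(id24) recv 95: fwd; pos1(id95) recv 79: drop
Round 8: pos1(id95) recv 95: ELECTED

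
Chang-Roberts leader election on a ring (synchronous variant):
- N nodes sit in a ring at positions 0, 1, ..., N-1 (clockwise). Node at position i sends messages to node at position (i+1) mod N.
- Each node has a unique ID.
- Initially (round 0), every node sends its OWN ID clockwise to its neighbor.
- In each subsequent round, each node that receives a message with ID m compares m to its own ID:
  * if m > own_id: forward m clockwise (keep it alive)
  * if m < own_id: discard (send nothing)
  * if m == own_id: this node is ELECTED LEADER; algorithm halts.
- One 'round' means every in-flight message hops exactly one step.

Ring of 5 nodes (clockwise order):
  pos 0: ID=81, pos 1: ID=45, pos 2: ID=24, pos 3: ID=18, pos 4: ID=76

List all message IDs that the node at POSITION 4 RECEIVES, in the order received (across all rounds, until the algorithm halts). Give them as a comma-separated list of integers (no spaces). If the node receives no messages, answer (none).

Round 1: pos1(id45) recv 81: fwd; pos2(id24) recv 45: fwd; pos3(id18) recv 24: fwd; pos4(id76) recv 18: drop; pos0(id81) recv 76: drop
Round 2: pos2(id24) recv 81: fwd; pos3(id18) recv 45: fwd; pos4(id76) recv 24: drop
Round 3: pos3(id18) recv 81: fwd; pos4(id76) recv 45: drop
Round 4: pos4(id76) recv 81: fwd
Round 5: pos0(id81) recv 81: ELECTED

Answer: 18,24,45,81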